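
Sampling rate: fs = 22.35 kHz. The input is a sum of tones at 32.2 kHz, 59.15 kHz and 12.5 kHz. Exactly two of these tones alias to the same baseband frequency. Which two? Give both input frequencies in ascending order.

fs/2 = 11.175 kHz.
32.2 kHz mod fs = 9.85 kHz.
9.85 kHz ≤ fs/2 = 11.175 kHz, appears at 9.85 kHz.
59.15 kHz mod fs = 14.45 kHz.
14.45 kHz > fs/2 = 11.175 kHz, folds to fs − 14.45 kHz = 7.9 kHz.
12.5 kHz > fs/2 = 11.175 kHz, folds to fs − 12.5 kHz = 9.85 kHz.
12.5 kHz and 32.2 kHz both map to 9.85 kHz.

12.5 kHz, 32.2 kHz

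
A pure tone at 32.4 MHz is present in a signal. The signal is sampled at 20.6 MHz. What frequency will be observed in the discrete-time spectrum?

32.4 MHz mod fs = 11.8 MHz.
11.8 MHz > fs/2 = 10.3 MHz, folds to fs − 11.8 MHz = 8.8 MHz.

8.8 MHz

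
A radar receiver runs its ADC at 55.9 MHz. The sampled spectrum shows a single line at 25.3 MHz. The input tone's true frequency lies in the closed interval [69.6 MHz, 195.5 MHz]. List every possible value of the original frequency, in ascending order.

81.2 MHz, 86.5 MHz, 137.1 MHz, 142.4 MHz, 193 MHz

Frequencies that alias to 25.3 MHz are k·fs ± 25.3 MHz for integer k ≥ 0.
k=0: 25.3 MHz.
k=1: 30.6 MHz, 81.2 MHz.
k=2: 86.5 MHz, 137.1 MHz.
k=3: 142.4 MHz, 193 MHz.
k=4: 198.3 MHz, 248.9 MHz.
Within [69.6 MHz, 195.5 MHz]: 81.2 MHz, 86.5 MHz, 137.1 MHz, 142.4 MHz, 193 MHz.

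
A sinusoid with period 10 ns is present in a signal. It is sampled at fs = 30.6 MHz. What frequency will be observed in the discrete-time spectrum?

8.2 MHz

T = 10 ns → f = 1/T = 100 MHz.
100 MHz mod fs = 8.2 MHz.
8.2 MHz ≤ fs/2 = 15.3 MHz, appears at 8.2 MHz.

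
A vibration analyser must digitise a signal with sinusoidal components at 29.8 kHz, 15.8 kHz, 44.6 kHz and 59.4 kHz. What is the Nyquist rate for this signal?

118.8 kHz

Highest-frequency component: 59.4 kHz.
Nyquist rate = 2 × 59.4 kHz = 118.8 kHz.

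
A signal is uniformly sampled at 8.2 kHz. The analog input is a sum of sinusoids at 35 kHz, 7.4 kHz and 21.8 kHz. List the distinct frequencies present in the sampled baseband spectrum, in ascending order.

0.8 kHz, 2.2 kHz, 2.8 kHz

fs/2 = 4.1 kHz.
35 kHz mod fs = 2.2 kHz.
2.2 kHz ≤ fs/2 = 4.1 kHz, appears at 2.2 kHz.
7.4 kHz > fs/2 = 4.1 kHz, folds to fs − 7.4 kHz = 0.8 kHz.
21.8 kHz mod fs = 5.4 kHz.
5.4 kHz > fs/2 = 4.1 kHz, folds to fs − 5.4 kHz = 2.8 kHz.
Distinct values: {0.8 kHz, 2.2 kHz, 2.8 kHz}.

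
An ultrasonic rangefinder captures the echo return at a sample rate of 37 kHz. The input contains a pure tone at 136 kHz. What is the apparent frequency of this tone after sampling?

12 kHz

136 kHz mod fs = 25 kHz.
25 kHz > fs/2 = 18.5 kHz, folds to fs − 25 kHz = 12 kHz.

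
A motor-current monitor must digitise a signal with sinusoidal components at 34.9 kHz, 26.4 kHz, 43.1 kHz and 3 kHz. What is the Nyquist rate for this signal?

86.2 kHz

Highest-frequency component: 43.1 kHz.
Nyquist rate = 2 × 43.1 kHz = 86.2 kHz.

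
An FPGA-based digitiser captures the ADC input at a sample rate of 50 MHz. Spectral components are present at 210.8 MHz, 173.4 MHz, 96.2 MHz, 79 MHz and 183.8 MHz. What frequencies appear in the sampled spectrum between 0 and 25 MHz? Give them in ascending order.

fs/2 = 25 MHz.
210.8 MHz mod fs = 10.8 MHz.
10.8 MHz ≤ fs/2 = 25 MHz, appears at 10.8 MHz.
173.4 MHz mod fs = 23.4 MHz.
23.4 MHz ≤ fs/2 = 25 MHz, appears at 23.4 MHz.
96.2 MHz mod fs = 46.2 MHz.
46.2 MHz > fs/2 = 25 MHz, folds to fs − 46.2 MHz = 3.8 MHz.
79 MHz mod fs = 29 MHz.
29 MHz > fs/2 = 25 MHz, folds to fs − 29 MHz = 21 MHz.
183.8 MHz mod fs = 33.8 MHz.
33.8 MHz > fs/2 = 25 MHz, folds to fs − 33.8 MHz = 16.2 MHz.
Distinct values: {3.8 MHz, 10.8 MHz, 16.2 MHz, 21 MHz, 23.4 MHz}.

3.8 MHz, 10.8 MHz, 16.2 MHz, 21 MHz, 23.4 MHz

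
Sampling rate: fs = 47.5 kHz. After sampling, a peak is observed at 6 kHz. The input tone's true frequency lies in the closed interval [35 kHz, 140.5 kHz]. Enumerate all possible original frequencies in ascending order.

41.5 kHz, 53.5 kHz, 89 kHz, 101 kHz, 136.5 kHz

Frequencies that alias to 6 kHz are k·fs ± 6 kHz for integer k ≥ 0.
k=0: 6 kHz.
k=1: 41.5 kHz, 53.5 kHz.
k=2: 89 kHz, 101 kHz.
k=3: 136.5 kHz, 148.5 kHz.
k=4: 184 kHz, 196 kHz.
Within [35 kHz, 140.5 kHz]: 41.5 kHz, 53.5 kHz, 89 kHz, 101 kHz, 136.5 kHz.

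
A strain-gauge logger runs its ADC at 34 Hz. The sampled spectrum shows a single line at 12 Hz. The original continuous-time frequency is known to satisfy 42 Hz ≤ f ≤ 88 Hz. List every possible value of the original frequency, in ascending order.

46 Hz, 56 Hz, 80 Hz

Frequencies that alias to 12 Hz are k·fs ± 12 Hz for integer k ≥ 0.
k=0: 12 Hz.
k=1: 22 Hz, 46 Hz.
k=2: 56 Hz, 80 Hz.
k=3: 90 Hz, 114 Hz.
Within [42 Hz, 88 Hz]: 46 Hz, 56 Hz, 80 Hz.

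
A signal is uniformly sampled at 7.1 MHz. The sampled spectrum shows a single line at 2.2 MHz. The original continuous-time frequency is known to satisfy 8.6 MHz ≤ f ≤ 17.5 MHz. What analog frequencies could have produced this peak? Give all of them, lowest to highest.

Frequencies that alias to 2.2 MHz are k·fs ± 2.2 MHz for integer k ≥ 0.
k=0: 2.2 MHz.
k=1: 4.9 MHz, 9.3 MHz.
k=2: 12 MHz, 16.4 MHz.
k=3: 19.1 MHz, 23.5 MHz.
Within [8.6 MHz, 17.5 MHz]: 9.3 MHz, 12 MHz, 16.4 MHz.

9.3 MHz, 12 MHz, 16.4 MHz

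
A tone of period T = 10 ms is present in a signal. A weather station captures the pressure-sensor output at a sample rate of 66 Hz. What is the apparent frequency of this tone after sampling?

32 Hz

T = 10 ms → f = 1/T = 100 Hz.
100 Hz mod fs = 34 Hz.
34 Hz > fs/2 = 33 Hz, folds to fs − 34 Hz = 32 Hz.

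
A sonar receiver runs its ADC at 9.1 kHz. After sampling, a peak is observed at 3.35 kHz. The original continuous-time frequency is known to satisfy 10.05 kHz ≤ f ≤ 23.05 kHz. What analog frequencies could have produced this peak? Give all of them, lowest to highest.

12.45 kHz, 14.85 kHz, 21.55 kHz

Frequencies that alias to 3.35 kHz are k·fs ± 3.35 kHz for integer k ≥ 0.
k=0: 3.35 kHz.
k=1: 5.75 kHz, 12.45 kHz.
k=2: 14.85 kHz, 21.55 kHz.
k=3: 23.95 kHz, 30.65 kHz.
Within [10.05 kHz, 23.05 kHz]: 12.45 kHz, 14.85 kHz, 21.55 kHz.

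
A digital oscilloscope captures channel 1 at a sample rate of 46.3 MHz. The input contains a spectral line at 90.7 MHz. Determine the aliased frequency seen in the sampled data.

1.9 MHz

90.7 MHz mod fs = 44.4 MHz.
44.4 MHz > fs/2 = 23.15 MHz, folds to fs − 44.4 MHz = 1.9 MHz.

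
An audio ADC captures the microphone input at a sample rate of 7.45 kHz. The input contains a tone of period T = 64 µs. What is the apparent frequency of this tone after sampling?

T = 64 µs → f = 1/T = 15.625 kHz.
15.625 kHz mod fs = 0.725 kHz.
0.725 kHz ≤ fs/2 = 3.725 kHz, appears at 0.725 kHz.

0.725 kHz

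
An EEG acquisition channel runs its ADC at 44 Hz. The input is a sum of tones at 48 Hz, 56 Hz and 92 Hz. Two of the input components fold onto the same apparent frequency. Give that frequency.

4 Hz

fs/2 = 22 Hz.
48 Hz mod fs = 4 Hz.
4 Hz ≤ fs/2 = 22 Hz, appears at 4 Hz.
56 Hz mod fs = 12 Hz.
12 Hz ≤ fs/2 = 22 Hz, appears at 12 Hz.
92 Hz mod fs = 4 Hz.
4 Hz ≤ fs/2 = 22 Hz, appears at 4 Hz.
48 Hz and 92 Hz both map to 4 Hz.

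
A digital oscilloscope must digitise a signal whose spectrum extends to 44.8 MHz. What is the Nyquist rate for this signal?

89.6 MHz

Nyquist rate = 2 × 44.8 MHz = 89.6 MHz.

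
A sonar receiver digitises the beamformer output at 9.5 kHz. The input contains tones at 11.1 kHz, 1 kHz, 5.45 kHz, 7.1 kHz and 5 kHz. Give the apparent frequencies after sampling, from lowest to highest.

1 kHz, 1.6 kHz, 2.4 kHz, 4.05 kHz, 4.5 kHz

fs/2 = 4.75 kHz.
11.1 kHz mod fs = 1.6 kHz.
1.6 kHz ≤ fs/2 = 4.75 kHz, appears at 1.6 kHz.
1 kHz ≤ fs/2 = 4.75 kHz, passes unchanged.
5.45 kHz > fs/2 = 4.75 kHz, folds to fs − 5.45 kHz = 4.05 kHz.
7.1 kHz > fs/2 = 4.75 kHz, folds to fs − 7.1 kHz = 2.4 kHz.
5 kHz > fs/2 = 4.75 kHz, folds to fs − 5 kHz = 4.5 kHz.
Distinct values: {1 kHz, 1.6 kHz, 2.4 kHz, 4.05 kHz, 4.5 kHz}.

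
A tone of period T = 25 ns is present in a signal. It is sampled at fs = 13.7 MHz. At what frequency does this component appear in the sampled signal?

1.1 MHz

T = 25 ns → f = 1/T = 40 MHz.
40 MHz mod fs = 12.6 MHz.
12.6 MHz > fs/2 = 6.85 MHz, folds to fs − 12.6 MHz = 1.1 MHz.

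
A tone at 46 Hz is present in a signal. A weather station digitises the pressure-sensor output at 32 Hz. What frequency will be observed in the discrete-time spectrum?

46 Hz mod fs = 14 Hz.
14 Hz ≤ fs/2 = 16 Hz, appears at 14 Hz.

14 Hz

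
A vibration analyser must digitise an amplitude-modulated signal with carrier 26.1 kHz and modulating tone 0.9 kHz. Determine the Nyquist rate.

54 kHz

AM sidebands sit at fc ± fm = 25.2 kHz and 27 kHz.
Highest-frequency component: 27 kHz.
Nyquist rate = 2 × 27 kHz = 54 kHz.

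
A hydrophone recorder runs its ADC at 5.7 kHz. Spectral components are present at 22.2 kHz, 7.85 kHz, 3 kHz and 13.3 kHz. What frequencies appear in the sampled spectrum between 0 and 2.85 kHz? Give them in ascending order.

fs/2 = 2.85 kHz.
22.2 kHz mod fs = 5.1 kHz.
5.1 kHz > fs/2 = 2.85 kHz, folds to fs − 5.1 kHz = 0.6 kHz.
7.85 kHz mod fs = 2.15 kHz.
2.15 kHz ≤ fs/2 = 2.85 kHz, appears at 2.15 kHz.
3 kHz > fs/2 = 2.85 kHz, folds to fs − 3 kHz = 2.7 kHz.
13.3 kHz mod fs = 1.9 kHz.
1.9 kHz ≤ fs/2 = 2.85 kHz, appears at 1.9 kHz.
Distinct values: {0.6 kHz, 1.9 kHz, 2.15 kHz, 2.7 kHz}.

0.6 kHz, 1.9 kHz, 2.15 kHz, 2.7 kHz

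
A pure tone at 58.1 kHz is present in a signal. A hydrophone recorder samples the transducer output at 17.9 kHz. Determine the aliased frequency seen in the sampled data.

58.1 kHz mod fs = 4.4 kHz.
4.4 kHz ≤ fs/2 = 8.95 kHz, appears at 4.4 kHz.

4.4 kHz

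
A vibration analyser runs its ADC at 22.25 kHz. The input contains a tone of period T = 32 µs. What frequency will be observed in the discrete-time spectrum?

T = 32 µs → f = 1/T = 31.25 kHz.
31.25 kHz mod fs = 9 kHz.
9 kHz ≤ fs/2 = 11.125 kHz, appears at 9 kHz.

9 kHz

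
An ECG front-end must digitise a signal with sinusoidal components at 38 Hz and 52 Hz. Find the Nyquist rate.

Highest-frequency component: 52 Hz.
Nyquist rate = 2 × 52 Hz = 104 Hz.

104 Hz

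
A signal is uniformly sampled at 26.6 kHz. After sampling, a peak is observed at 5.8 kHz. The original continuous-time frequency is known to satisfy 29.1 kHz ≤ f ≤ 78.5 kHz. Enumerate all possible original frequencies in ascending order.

Frequencies that alias to 5.8 kHz are k·fs ± 5.8 kHz for integer k ≥ 0.
k=0: 5.8 kHz.
k=1: 20.8 kHz, 32.4 kHz.
k=2: 47.4 kHz, 59 kHz.
k=3: 74 kHz, 85.6 kHz.
k=4: 100.6 kHz, 112.2 kHz.
Within [29.1 kHz, 78.5 kHz]: 32.4 kHz, 47.4 kHz, 59 kHz, 74 kHz.

32.4 kHz, 47.4 kHz, 59 kHz, 74 kHz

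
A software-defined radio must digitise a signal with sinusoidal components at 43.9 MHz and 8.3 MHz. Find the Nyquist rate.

Highest-frequency component: 43.9 MHz.
Nyquist rate = 2 × 43.9 MHz = 87.8 MHz.

87.8 MHz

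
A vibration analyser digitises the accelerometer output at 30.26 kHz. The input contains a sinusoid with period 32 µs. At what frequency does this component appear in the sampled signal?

0.99 kHz

T = 32 µs → f = 1/T = 31.25 kHz.
31.25 kHz mod fs = 0.99 kHz.
0.99 kHz ≤ fs/2 = 15.13 kHz, appears at 0.99 kHz.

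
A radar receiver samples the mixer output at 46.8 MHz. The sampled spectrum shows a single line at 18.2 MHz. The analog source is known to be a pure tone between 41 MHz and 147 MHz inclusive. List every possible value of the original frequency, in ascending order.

Frequencies that alias to 18.2 MHz are k·fs ± 18.2 MHz for integer k ≥ 0.
k=0: 18.2 MHz.
k=1: 28.6 MHz, 65 MHz.
k=2: 75.4 MHz, 111.8 MHz.
k=3: 122.2 MHz, 158.6 MHz.
k=4: 169 MHz, 205.4 MHz.
Within [41 MHz, 147 MHz]: 65 MHz, 75.4 MHz, 111.8 MHz, 122.2 MHz.

65 MHz, 75.4 MHz, 111.8 MHz, 122.2 MHz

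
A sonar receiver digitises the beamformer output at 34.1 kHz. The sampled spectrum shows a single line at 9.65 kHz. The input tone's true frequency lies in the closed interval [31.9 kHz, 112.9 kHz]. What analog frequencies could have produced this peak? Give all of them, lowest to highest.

43.75 kHz, 58.55 kHz, 77.85 kHz, 92.65 kHz, 111.95 kHz

Frequencies that alias to 9.65 kHz are k·fs ± 9.65 kHz for integer k ≥ 0.
k=0: 9.65 kHz.
k=1: 24.45 kHz, 43.75 kHz.
k=2: 58.55 kHz, 77.85 kHz.
k=3: 92.65 kHz, 111.95 kHz.
k=4: 126.75 kHz, 146.05 kHz.
Within [31.9 kHz, 112.9 kHz]: 43.75 kHz, 58.55 kHz, 77.85 kHz, 92.65 kHz, 111.95 kHz.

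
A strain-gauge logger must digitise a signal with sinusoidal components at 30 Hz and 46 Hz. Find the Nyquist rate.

92 Hz

Highest-frequency component: 46 Hz.
Nyquist rate = 2 × 46 Hz = 92 Hz.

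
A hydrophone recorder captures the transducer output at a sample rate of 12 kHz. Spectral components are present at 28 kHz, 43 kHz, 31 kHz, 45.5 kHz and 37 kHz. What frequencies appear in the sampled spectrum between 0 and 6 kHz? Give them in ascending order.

fs/2 = 6 kHz.
28 kHz mod fs = 4 kHz.
4 kHz ≤ fs/2 = 6 kHz, appears at 4 kHz.
43 kHz mod fs = 7 kHz.
7 kHz > fs/2 = 6 kHz, folds to fs − 7 kHz = 5 kHz.
31 kHz mod fs = 7 kHz.
7 kHz > fs/2 = 6 kHz, folds to fs − 7 kHz = 5 kHz.
45.5 kHz mod fs = 9.5 kHz.
9.5 kHz > fs/2 = 6 kHz, folds to fs − 9.5 kHz = 2.5 kHz.
37 kHz mod fs = 1 kHz.
1 kHz ≤ fs/2 = 6 kHz, appears at 1 kHz.
Distinct values: {1 kHz, 2.5 kHz, 4 kHz, 5 kHz}.

1 kHz, 2.5 kHz, 4 kHz, 5 kHz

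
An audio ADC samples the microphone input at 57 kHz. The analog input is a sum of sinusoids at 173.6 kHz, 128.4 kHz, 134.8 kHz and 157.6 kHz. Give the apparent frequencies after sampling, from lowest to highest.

fs/2 = 28.5 kHz.
173.6 kHz mod fs = 2.6 kHz.
2.6 kHz ≤ fs/2 = 28.5 kHz, appears at 2.6 kHz.
128.4 kHz mod fs = 14.4 kHz.
14.4 kHz ≤ fs/2 = 28.5 kHz, appears at 14.4 kHz.
134.8 kHz mod fs = 20.8 kHz.
20.8 kHz ≤ fs/2 = 28.5 kHz, appears at 20.8 kHz.
157.6 kHz mod fs = 43.6 kHz.
43.6 kHz > fs/2 = 28.5 kHz, folds to fs − 43.6 kHz = 13.4 kHz.
Distinct values: {2.6 kHz, 13.4 kHz, 14.4 kHz, 20.8 kHz}.

2.6 kHz, 13.4 kHz, 14.4 kHz, 20.8 kHz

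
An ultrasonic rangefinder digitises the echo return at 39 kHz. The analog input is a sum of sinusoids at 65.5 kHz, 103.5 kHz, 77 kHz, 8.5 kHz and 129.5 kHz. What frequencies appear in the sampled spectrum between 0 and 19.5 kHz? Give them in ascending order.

fs/2 = 19.5 kHz.
65.5 kHz mod fs = 26.5 kHz.
26.5 kHz > fs/2 = 19.5 kHz, folds to fs − 26.5 kHz = 12.5 kHz.
103.5 kHz mod fs = 25.5 kHz.
25.5 kHz > fs/2 = 19.5 kHz, folds to fs − 25.5 kHz = 13.5 kHz.
77 kHz mod fs = 38 kHz.
38 kHz > fs/2 = 19.5 kHz, folds to fs − 38 kHz = 1 kHz.
8.5 kHz ≤ fs/2 = 19.5 kHz, passes unchanged.
129.5 kHz mod fs = 12.5 kHz.
12.5 kHz ≤ fs/2 = 19.5 kHz, appears at 12.5 kHz.
Distinct values: {1 kHz, 8.5 kHz, 12.5 kHz, 13.5 kHz}.

1 kHz, 8.5 kHz, 12.5 kHz, 13.5 kHz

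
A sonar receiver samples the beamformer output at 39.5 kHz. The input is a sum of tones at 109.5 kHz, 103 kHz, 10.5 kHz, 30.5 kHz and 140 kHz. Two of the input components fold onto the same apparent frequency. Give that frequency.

9 kHz

fs/2 = 19.75 kHz.
109.5 kHz mod fs = 30.5 kHz.
30.5 kHz > fs/2 = 19.75 kHz, folds to fs − 30.5 kHz = 9 kHz.
103 kHz mod fs = 24 kHz.
24 kHz > fs/2 = 19.75 kHz, folds to fs − 24 kHz = 15.5 kHz.
10.5 kHz ≤ fs/2 = 19.75 kHz, passes unchanged.
30.5 kHz > fs/2 = 19.75 kHz, folds to fs − 30.5 kHz = 9 kHz.
140 kHz mod fs = 21.5 kHz.
21.5 kHz > fs/2 = 19.75 kHz, folds to fs − 21.5 kHz = 18 kHz.
30.5 kHz and 109.5 kHz both map to 9 kHz.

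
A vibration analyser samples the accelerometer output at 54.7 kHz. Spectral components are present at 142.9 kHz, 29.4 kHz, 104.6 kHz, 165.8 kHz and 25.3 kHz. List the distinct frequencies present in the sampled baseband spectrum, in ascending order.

1.7 kHz, 4.8 kHz, 21.2 kHz, 25.3 kHz

fs/2 = 27.35 kHz.
142.9 kHz mod fs = 33.5 kHz.
33.5 kHz > fs/2 = 27.35 kHz, folds to fs − 33.5 kHz = 21.2 kHz.
29.4 kHz > fs/2 = 27.35 kHz, folds to fs − 29.4 kHz = 25.3 kHz.
104.6 kHz mod fs = 49.9 kHz.
49.9 kHz > fs/2 = 27.35 kHz, folds to fs − 49.9 kHz = 4.8 kHz.
165.8 kHz mod fs = 1.7 kHz.
1.7 kHz ≤ fs/2 = 27.35 kHz, appears at 1.7 kHz.
25.3 kHz ≤ fs/2 = 27.35 kHz, passes unchanged.
Distinct values: {1.7 kHz, 4.8 kHz, 21.2 kHz, 25.3 kHz}.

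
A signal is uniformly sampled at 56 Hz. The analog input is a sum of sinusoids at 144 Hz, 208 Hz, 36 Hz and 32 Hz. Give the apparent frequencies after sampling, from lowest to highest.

16 Hz, 20 Hz, 24 Hz

fs/2 = 28 Hz.
144 Hz mod fs = 32 Hz.
32 Hz > fs/2 = 28 Hz, folds to fs − 32 Hz = 24 Hz.
208 Hz mod fs = 40 Hz.
40 Hz > fs/2 = 28 Hz, folds to fs − 40 Hz = 16 Hz.
36 Hz > fs/2 = 28 Hz, folds to fs − 36 Hz = 20 Hz.
32 Hz > fs/2 = 28 Hz, folds to fs − 32 Hz = 24 Hz.
Distinct values: {16 Hz, 20 Hz, 24 Hz}.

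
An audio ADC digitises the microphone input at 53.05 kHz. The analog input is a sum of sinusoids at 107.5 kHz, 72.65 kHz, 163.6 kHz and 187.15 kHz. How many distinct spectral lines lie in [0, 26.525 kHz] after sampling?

fs/2 = 26.525 kHz.
107.5 kHz mod fs = 1.4 kHz.
1.4 kHz ≤ fs/2 = 26.525 kHz, appears at 1.4 kHz.
72.65 kHz mod fs = 19.6 kHz.
19.6 kHz ≤ fs/2 = 26.525 kHz, appears at 19.6 kHz.
163.6 kHz mod fs = 4.45 kHz.
4.45 kHz ≤ fs/2 = 26.525 kHz, appears at 4.45 kHz.
187.15 kHz mod fs = 28 kHz.
28 kHz > fs/2 = 26.525 kHz, folds to fs − 28 kHz = 25.05 kHz.
Distinct values: {1.4 kHz, 4.45 kHz, 19.6 kHz, 25.05 kHz} → 4.

4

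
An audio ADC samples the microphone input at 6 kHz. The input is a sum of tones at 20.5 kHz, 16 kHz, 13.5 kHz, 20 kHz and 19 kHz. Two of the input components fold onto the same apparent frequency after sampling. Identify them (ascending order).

fs/2 = 3 kHz.
20.5 kHz mod fs = 2.5 kHz.
2.5 kHz ≤ fs/2 = 3 kHz, appears at 2.5 kHz.
16 kHz mod fs = 4 kHz.
4 kHz > fs/2 = 3 kHz, folds to fs − 4 kHz = 2 kHz.
13.5 kHz mod fs = 1.5 kHz.
1.5 kHz ≤ fs/2 = 3 kHz, appears at 1.5 kHz.
20 kHz mod fs = 2 kHz.
2 kHz ≤ fs/2 = 3 kHz, appears at 2 kHz.
19 kHz mod fs = 1 kHz.
1 kHz ≤ fs/2 = 3 kHz, appears at 1 kHz.
16 kHz and 20 kHz both map to 2 kHz.

16 kHz, 20 kHz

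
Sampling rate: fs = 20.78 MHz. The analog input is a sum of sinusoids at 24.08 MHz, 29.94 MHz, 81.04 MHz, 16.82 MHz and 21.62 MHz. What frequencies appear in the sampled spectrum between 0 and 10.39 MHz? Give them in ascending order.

0.84 MHz, 2.08 MHz, 3.3 MHz, 3.96 MHz, 9.16 MHz

fs/2 = 10.39 MHz.
24.08 MHz mod fs = 3.3 MHz.
3.3 MHz ≤ fs/2 = 10.39 MHz, appears at 3.3 MHz.
29.94 MHz mod fs = 9.16 MHz.
9.16 MHz ≤ fs/2 = 10.39 MHz, appears at 9.16 MHz.
81.04 MHz mod fs = 18.7 MHz.
18.7 MHz > fs/2 = 10.39 MHz, folds to fs − 18.7 MHz = 2.08 MHz.
16.82 MHz > fs/2 = 10.39 MHz, folds to fs − 16.82 MHz = 3.96 MHz.
21.62 MHz mod fs = 0.84 MHz.
0.84 MHz ≤ fs/2 = 10.39 MHz, appears at 0.84 MHz.
Distinct values: {0.84 MHz, 2.08 MHz, 3.3 MHz, 3.96 MHz, 9.16 MHz}.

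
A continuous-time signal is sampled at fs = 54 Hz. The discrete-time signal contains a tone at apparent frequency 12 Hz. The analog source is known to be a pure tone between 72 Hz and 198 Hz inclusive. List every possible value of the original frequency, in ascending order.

96 Hz, 120 Hz, 150 Hz, 174 Hz

Frequencies that alias to 12 Hz are k·fs ± 12 Hz for integer k ≥ 0.
k=0: 12 Hz.
k=1: 42 Hz, 66 Hz.
k=2: 96 Hz, 120 Hz.
k=3: 150 Hz, 174 Hz.
k=4: 204 Hz, 228 Hz.
Within [72 Hz, 198 Hz]: 96 Hz, 120 Hz, 150 Hz, 174 Hz.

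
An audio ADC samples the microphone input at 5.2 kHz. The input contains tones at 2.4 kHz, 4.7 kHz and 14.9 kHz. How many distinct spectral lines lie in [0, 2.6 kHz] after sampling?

3

fs/2 = 2.6 kHz.
2.4 kHz ≤ fs/2 = 2.6 kHz, passes unchanged.
4.7 kHz > fs/2 = 2.6 kHz, folds to fs − 4.7 kHz = 0.5 kHz.
14.9 kHz mod fs = 4.5 kHz.
4.5 kHz > fs/2 = 2.6 kHz, folds to fs − 4.5 kHz = 0.7 kHz.
Distinct values: {0.5 kHz, 0.7 kHz, 2.4 kHz} → 3.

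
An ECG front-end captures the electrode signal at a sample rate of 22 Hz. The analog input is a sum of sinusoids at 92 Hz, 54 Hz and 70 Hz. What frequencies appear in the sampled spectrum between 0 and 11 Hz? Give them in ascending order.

fs/2 = 11 Hz.
92 Hz mod fs = 4 Hz.
4 Hz ≤ fs/2 = 11 Hz, appears at 4 Hz.
54 Hz mod fs = 10 Hz.
10 Hz ≤ fs/2 = 11 Hz, appears at 10 Hz.
70 Hz mod fs = 4 Hz.
4 Hz ≤ fs/2 = 11 Hz, appears at 4 Hz.
Distinct values: {4 Hz, 10 Hz}.

4 Hz, 10 Hz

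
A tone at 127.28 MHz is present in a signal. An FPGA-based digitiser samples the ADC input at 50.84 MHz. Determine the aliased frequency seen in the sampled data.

25.24 MHz

127.28 MHz mod fs = 25.6 MHz.
25.6 MHz > fs/2 = 25.42 MHz, folds to fs − 25.6 MHz = 25.24 MHz.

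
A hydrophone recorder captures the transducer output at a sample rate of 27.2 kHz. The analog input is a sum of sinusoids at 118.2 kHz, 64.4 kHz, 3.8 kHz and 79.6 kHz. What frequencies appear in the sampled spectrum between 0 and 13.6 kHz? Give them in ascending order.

2 kHz, 3.8 kHz, 9.4 kHz, 10 kHz

fs/2 = 13.6 kHz.
118.2 kHz mod fs = 9.4 kHz.
9.4 kHz ≤ fs/2 = 13.6 kHz, appears at 9.4 kHz.
64.4 kHz mod fs = 10 kHz.
10 kHz ≤ fs/2 = 13.6 kHz, appears at 10 kHz.
3.8 kHz ≤ fs/2 = 13.6 kHz, passes unchanged.
79.6 kHz mod fs = 25.2 kHz.
25.2 kHz > fs/2 = 13.6 kHz, folds to fs − 25.2 kHz = 2 kHz.
Distinct values: {2 kHz, 3.8 kHz, 9.4 kHz, 10 kHz}.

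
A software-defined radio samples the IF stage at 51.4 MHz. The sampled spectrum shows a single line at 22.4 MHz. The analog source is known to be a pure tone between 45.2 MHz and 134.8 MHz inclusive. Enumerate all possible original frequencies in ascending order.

73.8 MHz, 80.4 MHz, 125.2 MHz, 131.8 MHz

Frequencies that alias to 22.4 MHz are k·fs ± 22.4 MHz for integer k ≥ 0.
k=0: 22.4 MHz.
k=1: 29 MHz, 73.8 MHz.
k=2: 80.4 MHz, 125.2 MHz.
k=3: 131.8 MHz, 176.6 MHz.
k=4: 183.2 MHz, 228 MHz.
Within [45.2 MHz, 134.8 MHz]: 73.8 MHz, 80.4 MHz, 125.2 MHz, 131.8 MHz.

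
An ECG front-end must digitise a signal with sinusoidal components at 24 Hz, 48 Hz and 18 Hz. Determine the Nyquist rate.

96 Hz

Highest-frequency component: 48 Hz.
Nyquist rate = 2 × 48 Hz = 96 Hz.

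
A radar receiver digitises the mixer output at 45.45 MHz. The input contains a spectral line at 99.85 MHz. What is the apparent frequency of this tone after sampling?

8.95 MHz

99.85 MHz mod fs = 8.95 MHz.
8.95 MHz ≤ fs/2 = 22.725 MHz, appears at 8.95 MHz.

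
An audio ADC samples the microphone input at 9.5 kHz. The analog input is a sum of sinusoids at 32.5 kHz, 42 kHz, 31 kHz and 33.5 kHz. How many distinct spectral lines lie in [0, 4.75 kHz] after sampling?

fs/2 = 4.75 kHz.
32.5 kHz mod fs = 4 kHz.
4 kHz ≤ fs/2 = 4.75 kHz, appears at 4 kHz.
42 kHz mod fs = 4 kHz.
4 kHz ≤ fs/2 = 4.75 kHz, appears at 4 kHz.
31 kHz mod fs = 2.5 kHz.
2.5 kHz ≤ fs/2 = 4.75 kHz, appears at 2.5 kHz.
33.5 kHz mod fs = 5 kHz.
5 kHz > fs/2 = 4.75 kHz, folds to fs − 5 kHz = 4.5 kHz.
Distinct values: {2.5 kHz, 4 kHz, 4.5 kHz} → 3.

3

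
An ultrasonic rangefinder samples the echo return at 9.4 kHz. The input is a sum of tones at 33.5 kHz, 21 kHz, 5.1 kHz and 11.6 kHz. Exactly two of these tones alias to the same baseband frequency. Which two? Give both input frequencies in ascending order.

fs/2 = 4.7 kHz.
33.5 kHz mod fs = 5.3 kHz.
5.3 kHz > fs/2 = 4.7 kHz, folds to fs − 5.3 kHz = 4.1 kHz.
21 kHz mod fs = 2.2 kHz.
2.2 kHz ≤ fs/2 = 4.7 kHz, appears at 2.2 kHz.
5.1 kHz > fs/2 = 4.7 kHz, folds to fs − 5.1 kHz = 4.3 kHz.
11.6 kHz mod fs = 2.2 kHz.
2.2 kHz ≤ fs/2 = 4.7 kHz, appears at 2.2 kHz.
11.6 kHz and 21 kHz both map to 2.2 kHz.

11.6 kHz, 21 kHz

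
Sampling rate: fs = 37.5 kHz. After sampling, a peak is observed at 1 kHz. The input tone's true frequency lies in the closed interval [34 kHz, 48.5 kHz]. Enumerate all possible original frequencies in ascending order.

Frequencies that alias to 1 kHz are k·fs ± 1 kHz for integer k ≥ 0.
k=0: 1 kHz.
k=1: 36.5 kHz, 38.5 kHz.
k=2: 74 kHz, 76 kHz.
Within [34 kHz, 48.5 kHz]: 36.5 kHz, 38.5 kHz.

36.5 kHz, 38.5 kHz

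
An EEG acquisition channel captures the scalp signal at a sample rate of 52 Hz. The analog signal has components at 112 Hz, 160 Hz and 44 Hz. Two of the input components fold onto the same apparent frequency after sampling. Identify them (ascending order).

fs/2 = 26 Hz.
112 Hz mod fs = 8 Hz.
8 Hz ≤ fs/2 = 26 Hz, appears at 8 Hz.
160 Hz mod fs = 4 Hz.
4 Hz ≤ fs/2 = 26 Hz, appears at 4 Hz.
44 Hz > fs/2 = 26 Hz, folds to fs − 44 Hz = 8 Hz.
44 Hz and 112 Hz both map to 8 Hz.

44 Hz, 112 Hz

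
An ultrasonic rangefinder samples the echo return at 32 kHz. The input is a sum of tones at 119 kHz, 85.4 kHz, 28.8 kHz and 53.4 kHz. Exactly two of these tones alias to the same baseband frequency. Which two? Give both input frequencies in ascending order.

fs/2 = 16 kHz.
119 kHz mod fs = 23 kHz.
23 kHz > fs/2 = 16 kHz, folds to fs − 23 kHz = 9 kHz.
85.4 kHz mod fs = 21.4 kHz.
21.4 kHz > fs/2 = 16 kHz, folds to fs − 21.4 kHz = 10.6 kHz.
28.8 kHz > fs/2 = 16 kHz, folds to fs − 28.8 kHz = 3.2 kHz.
53.4 kHz mod fs = 21.4 kHz.
21.4 kHz > fs/2 = 16 kHz, folds to fs − 21.4 kHz = 10.6 kHz.
53.4 kHz and 85.4 kHz both map to 10.6 kHz.

53.4 kHz, 85.4 kHz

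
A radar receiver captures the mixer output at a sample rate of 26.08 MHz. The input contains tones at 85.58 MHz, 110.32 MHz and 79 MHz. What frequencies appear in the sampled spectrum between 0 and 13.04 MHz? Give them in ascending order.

fs/2 = 13.04 MHz.
85.58 MHz mod fs = 7.34 MHz.
7.34 MHz ≤ fs/2 = 13.04 MHz, appears at 7.34 MHz.
110.32 MHz mod fs = 6 MHz.
6 MHz ≤ fs/2 = 13.04 MHz, appears at 6 MHz.
79 MHz mod fs = 0.76 MHz.
0.76 MHz ≤ fs/2 = 13.04 MHz, appears at 0.76 MHz.
Distinct values: {0.76 MHz, 6 MHz, 7.34 MHz}.

0.76 MHz, 6 MHz, 7.34 MHz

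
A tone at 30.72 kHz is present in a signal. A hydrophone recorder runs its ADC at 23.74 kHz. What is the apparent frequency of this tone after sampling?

6.98 kHz

30.72 kHz mod fs = 6.98 kHz.
6.98 kHz ≤ fs/2 = 11.87 kHz, appears at 6.98 kHz.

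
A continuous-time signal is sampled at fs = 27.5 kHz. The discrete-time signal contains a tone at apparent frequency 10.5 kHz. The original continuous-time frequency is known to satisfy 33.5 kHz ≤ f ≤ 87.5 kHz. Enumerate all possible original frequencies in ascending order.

38 kHz, 44.5 kHz, 65.5 kHz, 72 kHz

Frequencies that alias to 10.5 kHz are k·fs ± 10.5 kHz for integer k ≥ 0.
k=0: 10.5 kHz.
k=1: 17 kHz, 38 kHz.
k=2: 44.5 kHz, 65.5 kHz.
k=3: 72 kHz, 93 kHz.
k=4: 99.5 kHz, 120.5 kHz.
Within [33.5 kHz, 87.5 kHz]: 38 kHz, 44.5 kHz, 65.5 kHz, 72 kHz.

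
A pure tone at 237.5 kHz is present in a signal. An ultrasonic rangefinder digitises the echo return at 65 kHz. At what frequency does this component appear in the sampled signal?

237.5 kHz mod fs = 42.5 kHz.
42.5 kHz > fs/2 = 32.5 kHz, folds to fs − 42.5 kHz = 22.5 kHz.

22.5 kHz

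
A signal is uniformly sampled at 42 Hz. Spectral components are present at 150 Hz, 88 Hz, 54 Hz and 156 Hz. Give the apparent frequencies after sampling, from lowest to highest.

fs/2 = 21 Hz.
150 Hz mod fs = 24 Hz.
24 Hz > fs/2 = 21 Hz, folds to fs − 24 Hz = 18 Hz.
88 Hz mod fs = 4 Hz.
4 Hz ≤ fs/2 = 21 Hz, appears at 4 Hz.
54 Hz mod fs = 12 Hz.
12 Hz ≤ fs/2 = 21 Hz, appears at 12 Hz.
156 Hz mod fs = 30 Hz.
30 Hz > fs/2 = 21 Hz, folds to fs − 30 Hz = 12 Hz.
Distinct values: {4 Hz, 12 Hz, 18 Hz}.

4 Hz, 12 Hz, 18 Hz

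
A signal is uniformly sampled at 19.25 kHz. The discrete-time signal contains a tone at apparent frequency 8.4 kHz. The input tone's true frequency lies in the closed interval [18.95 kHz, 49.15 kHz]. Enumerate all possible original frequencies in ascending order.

Frequencies that alias to 8.4 kHz are k·fs ± 8.4 kHz for integer k ≥ 0.
k=0: 8.4 kHz.
k=1: 10.85 kHz, 27.65 kHz.
k=2: 30.1 kHz, 46.9 kHz.
k=3: 49.35 kHz, 66.15 kHz.
Within [18.95 kHz, 49.15 kHz]: 27.65 kHz, 30.1 kHz, 46.9 kHz.

27.65 kHz, 30.1 kHz, 46.9 kHz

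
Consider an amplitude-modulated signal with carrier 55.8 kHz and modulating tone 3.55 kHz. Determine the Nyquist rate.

AM sidebands sit at fc ± fm = 52.25 kHz and 59.35 kHz.
Highest-frequency component: 59.35 kHz.
Nyquist rate = 2 × 59.35 kHz = 118.7 kHz.

118.7 kHz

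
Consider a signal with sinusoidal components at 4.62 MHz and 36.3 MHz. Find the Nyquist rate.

Highest-frequency component: 36.3 MHz.
Nyquist rate = 2 × 36.3 MHz = 72.6 MHz.

72.6 MHz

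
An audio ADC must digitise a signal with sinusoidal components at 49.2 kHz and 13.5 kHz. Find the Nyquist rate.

Highest-frequency component: 49.2 kHz.
Nyquist rate = 2 × 49.2 kHz = 98.4 kHz.

98.4 kHz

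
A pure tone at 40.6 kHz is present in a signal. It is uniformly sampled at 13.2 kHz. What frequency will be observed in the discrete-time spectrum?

1 kHz

40.6 kHz mod fs = 1 kHz.
1 kHz ≤ fs/2 = 6.6 kHz, appears at 1 kHz.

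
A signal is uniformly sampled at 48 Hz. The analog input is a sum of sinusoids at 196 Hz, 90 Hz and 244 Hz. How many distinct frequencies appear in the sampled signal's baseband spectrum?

2

fs/2 = 24 Hz.
196 Hz mod fs = 4 Hz.
4 Hz ≤ fs/2 = 24 Hz, appears at 4 Hz.
90 Hz mod fs = 42 Hz.
42 Hz > fs/2 = 24 Hz, folds to fs − 42 Hz = 6 Hz.
244 Hz mod fs = 4 Hz.
4 Hz ≤ fs/2 = 24 Hz, appears at 4 Hz.
Distinct values: {4 Hz, 6 Hz} → 2.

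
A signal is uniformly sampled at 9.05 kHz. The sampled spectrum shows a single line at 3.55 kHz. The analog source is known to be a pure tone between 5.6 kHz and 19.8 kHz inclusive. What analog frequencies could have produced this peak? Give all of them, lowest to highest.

Frequencies that alias to 3.55 kHz are k·fs ± 3.55 kHz for integer k ≥ 0.
k=0: 3.55 kHz.
k=1: 5.5 kHz, 12.6 kHz.
k=2: 14.55 kHz, 21.65 kHz.
k=3: 23.6 kHz, 30.7 kHz.
Within [5.6 kHz, 19.8 kHz]: 12.6 kHz, 14.55 kHz.

12.6 kHz, 14.55 kHz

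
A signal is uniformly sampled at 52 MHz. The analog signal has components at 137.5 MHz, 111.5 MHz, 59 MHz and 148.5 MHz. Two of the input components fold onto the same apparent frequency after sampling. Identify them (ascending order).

111.5 MHz, 148.5 MHz

fs/2 = 26 MHz.
137.5 MHz mod fs = 33.5 MHz.
33.5 MHz > fs/2 = 26 MHz, folds to fs − 33.5 MHz = 18.5 MHz.
111.5 MHz mod fs = 7.5 MHz.
7.5 MHz ≤ fs/2 = 26 MHz, appears at 7.5 MHz.
59 MHz mod fs = 7 MHz.
7 MHz ≤ fs/2 = 26 MHz, appears at 7 MHz.
148.5 MHz mod fs = 44.5 MHz.
44.5 MHz > fs/2 = 26 MHz, folds to fs − 44.5 MHz = 7.5 MHz.
111.5 MHz and 148.5 MHz both map to 7.5 MHz.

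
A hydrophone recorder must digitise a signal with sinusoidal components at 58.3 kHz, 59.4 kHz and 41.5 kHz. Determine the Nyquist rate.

118.8 kHz

Highest-frequency component: 59.4 kHz.
Nyquist rate = 2 × 59.4 kHz = 118.8 kHz.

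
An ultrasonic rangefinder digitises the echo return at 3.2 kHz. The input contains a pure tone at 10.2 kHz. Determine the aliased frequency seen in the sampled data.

10.2 kHz mod fs = 0.6 kHz.
0.6 kHz ≤ fs/2 = 1.6 kHz, appears at 0.6 kHz.

0.6 kHz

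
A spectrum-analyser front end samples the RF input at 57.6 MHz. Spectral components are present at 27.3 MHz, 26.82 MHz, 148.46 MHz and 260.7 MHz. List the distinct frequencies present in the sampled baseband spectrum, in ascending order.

fs/2 = 28.8 MHz.
27.3 MHz ≤ fs/2 = 28.8 MHz, passes unchanged.
26.82 MHz ≤ fs/2 = 28.8 MHz, passes unchanged.
148.46 MHz mod fs = 33.26 MHz.
33.26 MHz > fs/2 = 28.8 MHz, folds to fs − 33.26 MHz = 24.34 MHz.
260.7 MHz mod fs = 30.3 MHz.
30.3 MHz > fs/2 = 28.8 MHz, folds to fs − 30.3 MHz = 27.3 MHz.
Distinct values: {24.34 MHz, 26.82 MHz, 27.3 MHz}.

24.34 MHz, 26.82 MHz, 27.3 MHz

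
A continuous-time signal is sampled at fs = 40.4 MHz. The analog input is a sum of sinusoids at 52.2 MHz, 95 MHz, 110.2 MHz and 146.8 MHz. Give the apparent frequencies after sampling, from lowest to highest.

11 MHz, 11.8 MHz, 14.2 MHz, 14.8 MHz

fs/2 = 20.2 MHz.
52.2 MHz mod fs = 11.8 MHz.
11.8 MHz ≤ fs/2 = 20.2 MHz, appears at 11.8 MHz.
95 MHz mod fs = 14.2 MHz.
14.2 MHz ≤ fs/2 = 20.2 MHz, appears at 14.2 MHz.
110.2 MHz mod fs = 29.4 MHz.
29.4 MHz > fs/2 = 20.2 MHz, folds to fs − 29.4 MHz = 11 MHz.
146.8 MHz mod fs = 25.6 MHz.
25.6 MHz > fs/2 = 20.2 MHz, folds to fs − 25.6 MHz = 14.8 MHz.
Distinct values: {11 MHz, 11.8 MHz, 14.2 MHz, 14.8 MHz}.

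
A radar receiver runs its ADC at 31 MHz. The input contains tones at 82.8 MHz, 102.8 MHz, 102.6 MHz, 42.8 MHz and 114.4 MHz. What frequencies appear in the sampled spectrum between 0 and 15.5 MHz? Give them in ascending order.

9.6 MHz, 9.8 MHz, 10.2 MHz, 11.8 MHz

fs/2 = 15.5 MHz.
82.8 MHz mod fs = 20.8 MHz.
20.8 MHz > fs/2 = 15.5 MHz, folds to fs − 20.8 MHz = 10.2 MHz.
102.8 MHz mod fs = 9.8 MHz.
9.8 MHz ≤ fs/2 = 15.5 MHz, appears at 9.8 MHz.
102.6 MHz mod fs = 9.6 MHz.
9.6 MHz ≤ fs/2 = 15.5 MHz, appears at 9.6 MHz.
42.8 MHz mod fs = 11.8 MHz.
11.8 MHz ≤ fs/2 = 15.5 MHz, appears at 11.8 MHz.
114.4 MHz mod fs = 21.4 MHz.
21.4 MHz > fs/2 = 15.5 MHz, folds to fs − 21.4 MHz = 9.6 MHz.
Distinct values: {9.6 MHz, 9.8 MHz, 10.2 MHz, 11.8 MHz}.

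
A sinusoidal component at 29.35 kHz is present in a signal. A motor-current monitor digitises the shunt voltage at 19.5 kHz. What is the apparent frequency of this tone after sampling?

9.65 kHz

29.35 kHz mod fs = 9.85 kHz.
9.85 kHz > fs/2 = 9.75 kHz, folds to fs − 9.85 kHz = 9.65 kHz.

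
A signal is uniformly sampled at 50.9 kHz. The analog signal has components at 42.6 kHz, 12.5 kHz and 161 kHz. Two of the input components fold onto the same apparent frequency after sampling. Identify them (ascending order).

42.6 kHz, 161 kHz

fs/2 = 25.45 kHz.
42.6 kHz > fs/2 = 25.45 kHz, folds to fs − 42.6 kHz = 8.3 kHz.
12.5 kHz ≤ fs/2 = 25.45 kHz, passes unchanged.
161 kHz mod fs = 8.3 kHz.
8.3 kHz ≤ fs/2 = 25.45 kHz, appears at 8.3 kHz.
42.6 kHz and 161 kHz both map to 8.3 kHz.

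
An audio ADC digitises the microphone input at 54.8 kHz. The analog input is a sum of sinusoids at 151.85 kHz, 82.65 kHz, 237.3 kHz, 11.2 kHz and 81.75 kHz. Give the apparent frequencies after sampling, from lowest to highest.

11.2 kHz, 12.55 kHz, 18.1 kHz, 26.95 kHz

fs/2 = 27.4 kHz.
151.85 kHz mod fs = 42.25 kHz.
42.25 kHz > fs/2 = 27.4 kHz, folds to fs − 42.25 kHz = 12.55 kHz.
82.65 kHz mod fs = 27.85 kHz.
27.85 kHz > fs/2 = 27.4 kHz, folds to fs − 27.85 kHz = 26.95 kHz.
237.3 kHz mod fs = 18.1 kHz.
18.1 kHz ≤ fs/2 = 27.4 kHz, appears at 18.1 kHz.
11.2 kHz ≤ fs/2 = 27.4 kHz, passes unchanged.
81.75 kHz mod fs = 26.95 kHz.
26.95 kHz ≤ fs/2 = 27.4 kHz, appears at 26.95 kHz.
Distinct values: {11.2 kHz, 12.55 kHz, 18.1 kHz, 26.95 kHz}.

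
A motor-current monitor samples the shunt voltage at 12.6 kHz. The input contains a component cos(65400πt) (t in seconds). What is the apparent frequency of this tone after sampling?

5.1 kHz

ω = 65400π rad/s → f = ω/(2π) = 32700 Hz = 32.7 kHz.
32.7 kHz mod fs = 7.5 kHz.
7.5 kHz > fs/2 = 6.3 kHz, folds to fs − 7.5 kHz = 5.1 kHz.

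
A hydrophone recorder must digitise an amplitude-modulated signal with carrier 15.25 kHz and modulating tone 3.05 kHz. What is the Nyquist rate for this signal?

AM sidebands sit at fc ± fm = 12.2 kHz and 18.3 kHz.
Highest-frequency component: 18.3 kHz.
Nyquist rate = 2 × 18.3 kHz = 36.6 kHz.

36.6 kHz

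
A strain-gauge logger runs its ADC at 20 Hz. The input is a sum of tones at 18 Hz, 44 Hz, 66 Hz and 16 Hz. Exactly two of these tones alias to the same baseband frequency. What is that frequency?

4 Hz

fs/2 = 10 Hz.
18 Hz > fs/2 = 10 Hz, folds to fs − 18 Hz = 2 Hz.
44 Hz mod fs = 4 Hz.
4 Hz ≤ fs/2 = 10 Hz, appears at 4 Hz.
66 Hz mod fs = 6 Hz.
6 Hz ≤ fs/2 = 10 Hz, appears at 6 Hz.
16 Hz > fs/2 = 10 Hz, folds to fs − 16 Hz = 4 Hz.
16 Hz and 44 Hz both map to 4 Hz.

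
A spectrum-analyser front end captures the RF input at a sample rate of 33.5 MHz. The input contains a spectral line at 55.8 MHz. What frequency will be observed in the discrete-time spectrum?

55.8 MHz mod fs = 22.3 MHz.
22.3 MHz > fs/2 = 16.75 MHz, folds to fs − 22.3 MHz = 11.2 MHz.

11.2 MHz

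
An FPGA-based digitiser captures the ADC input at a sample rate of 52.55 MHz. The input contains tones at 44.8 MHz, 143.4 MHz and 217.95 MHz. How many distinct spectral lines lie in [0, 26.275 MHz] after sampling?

2

fs/2 = 26.275 MHz.
44.8 MHz > fs/2 = 26.275 MHz, folds to fs − 44.8 MHz = 7.75 MHz.
143.4 MHz mod fs = 38.3 MHz.
38.3 MHz > fs/2 = 26.275 MHz, folds to fs − 38.3 MHz = 14.25 MHz.
217.95 MHz mod fs = 7.75 MHz.
7.75 MHz ≤ fs/2 = 26.275 MHz, appears at 7.75 MHz.
Distinct values: {7.75 MHz, 14.25 MHz} → 2.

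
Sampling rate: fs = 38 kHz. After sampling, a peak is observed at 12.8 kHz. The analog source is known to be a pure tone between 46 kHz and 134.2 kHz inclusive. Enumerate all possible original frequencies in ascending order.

50.8 kHz, 63.2 kHz, 88.8 kHz, 101.2 kHz, 126.8 kHz

Frequencies that alias to 12.8 kHz are k·fs ± 12.8 kHz for integer k ≥ 0.
k=0: 12.8 kHz.
k=1: 25.2 kHz, 50.8 kHz.
k=2: 63.2 kHz, 88.8 kHz.
k=3: 101.2 kHz, 126.8 kHz.
k=4: 139.2 kHz, 164.8 kHz.
Within [46 kHz, 134.2 kHz]: 50.8 kHz, 63.2 kHz, 88.8 kHz, 101.2 kHz, 126.8 kHz.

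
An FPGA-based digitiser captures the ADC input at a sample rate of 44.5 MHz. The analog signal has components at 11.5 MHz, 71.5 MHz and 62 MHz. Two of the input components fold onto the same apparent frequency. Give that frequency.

fs/2 = 22.25 MHz.
11.5 MHz ≤ fs/2 = 22.25 MHz, passes unchanged.
71.5 MHz mod fs = 27 MHz.
27 MHz > fs/2 = 22.25 MHz, folds to fs − 27 MHz = 17.5 MHz.
62 MHz mod fs = 17.5 MHz.
17.5 MHz ≤ fs/2 = 22.25 MHz, appears at 17.5 MHz.
62 MHz and 71.5 MHz both map to 17.5 MHz.

17.5 MHz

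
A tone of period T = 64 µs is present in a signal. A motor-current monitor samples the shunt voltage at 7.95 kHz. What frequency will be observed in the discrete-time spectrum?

0.275 kHz

T = 64 µs → f = 1/T = 15.625 kHz.
15.625 kHz mod fs = 7.675 kHz.
7.675 kHz > fs/2 = 3.975 kHz, folds to fs − 7.675 kHz = 0.275 kHz.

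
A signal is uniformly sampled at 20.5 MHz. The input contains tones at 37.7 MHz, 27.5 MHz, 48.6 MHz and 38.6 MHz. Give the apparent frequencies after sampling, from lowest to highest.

2.4 MHz, 3.3 MHz, 7 MHz, 7.6 MHz

fs/2 = 10.25 MHz.
37.7 MHz mod fs = 17.2 MHz.
17.2 MHz > fs/2 = 10.25 MHz, folds to fs − 17.2 MHz = 3.3 MHz.
27.5 MHz mod fs = 7 MHz.
7 MHz ≤ fs/2 = 10.25 MHz, appears at 7 MHz.
48.6 MHz mod fs = 7.6 MHz.
7.6 MHz ≤ fs/2 = 10.25 MHz, appears at 7.6 MHz.
38.6 MHz mod fs = 18.1 MHz.
18.1 MHz > fs/2 = 10.25 MHz, folds to fs − 18.1 MHz = 2.4 MHz.
Distinct values: {2.4 MHz, 3.3 MHz, 7 MHz, 7.6 MHz}.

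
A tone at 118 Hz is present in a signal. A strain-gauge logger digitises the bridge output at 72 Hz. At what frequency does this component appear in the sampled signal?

26 Hz

118 Hz mod fs = 46 Hz.
46 Hz > fs/2 = 36 Hz, folds to fs − 46 Hz = 26 Hz.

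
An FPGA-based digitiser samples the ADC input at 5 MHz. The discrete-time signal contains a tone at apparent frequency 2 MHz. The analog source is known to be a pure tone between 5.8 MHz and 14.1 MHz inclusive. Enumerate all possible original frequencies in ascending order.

Frequencies that alias to 2 MHz are k·fs ± 2 MHz for integer k ≥ 0.
k=0: 2 MHz.
k=1: 3 MHz, 7 MHz.
k=2: 8 MHz, 12 MHz.
k=3: 13 MHz, 17 MHz.
k=4: 18 MHz, 22 MHz.
Within [5.8 MHz, 14.1 MHz]: 7 MHz, 8 MHz, 12 MHz, 13 MHz.

7 MHz, 8 MHz, 12 MHz, 13 MHz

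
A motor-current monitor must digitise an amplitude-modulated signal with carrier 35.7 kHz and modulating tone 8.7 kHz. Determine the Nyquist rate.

AM sidebands sit at fc ± fm = 27 kHz and 44.4 kHz.
Highest-frequency component: 44.4 kHz.
Nyquist rate = 2 × 44.4 kHz = 88.8 kHz.

88.8 kHz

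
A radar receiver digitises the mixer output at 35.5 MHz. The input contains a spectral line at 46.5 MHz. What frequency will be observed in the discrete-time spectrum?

46.5 MHz mod fs = 11 MHz.
11 MHz ≤ fs/2 = 17.75 MHz, appears at 11 MHz.

11 MHz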